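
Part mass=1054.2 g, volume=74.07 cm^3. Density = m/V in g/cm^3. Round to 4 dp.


rho = 1054.2 / 74.07 = 14.2325 g/cm^3


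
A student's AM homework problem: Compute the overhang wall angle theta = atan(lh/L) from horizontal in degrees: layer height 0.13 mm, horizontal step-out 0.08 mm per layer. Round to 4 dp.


angle = atan(0.13/0.08) = 58.3925 degrees


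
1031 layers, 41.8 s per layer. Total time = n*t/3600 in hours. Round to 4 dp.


t = 1031 * 41.8 / 3600 = 11.9711 hrs


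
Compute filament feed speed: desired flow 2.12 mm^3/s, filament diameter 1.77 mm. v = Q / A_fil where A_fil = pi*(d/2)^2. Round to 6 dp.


A = pi*(1.77/2)^2 = 2.460574
v = 2.12 / 2.460574 = 0.861588 mm/s


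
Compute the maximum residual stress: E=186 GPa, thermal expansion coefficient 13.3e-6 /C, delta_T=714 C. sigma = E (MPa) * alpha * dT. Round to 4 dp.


sigma = 186*1000 * 13.3e-6 * 714 = 1766.2932 MPa


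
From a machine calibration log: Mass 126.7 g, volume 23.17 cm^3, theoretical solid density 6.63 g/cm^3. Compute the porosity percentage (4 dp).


rho_part = 126.7 / 23.17 = 5.46827795 g/cm^3
Porosity = (1 - 5.46827795/6.63)*100 = 17.5222 %


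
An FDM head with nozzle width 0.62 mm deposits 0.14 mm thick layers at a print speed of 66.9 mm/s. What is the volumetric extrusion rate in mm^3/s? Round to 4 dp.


Rate = 0.62 * 0.14 * 66.9 = 5.8069 mm^3/s


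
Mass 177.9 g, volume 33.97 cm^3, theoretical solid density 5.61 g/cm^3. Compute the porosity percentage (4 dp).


rho_part = 177.9 / 33.97 = 5.2369738 g/cm^3
Porosity = (1 - 5.2369738/5.61)*100 = 6.6493 %


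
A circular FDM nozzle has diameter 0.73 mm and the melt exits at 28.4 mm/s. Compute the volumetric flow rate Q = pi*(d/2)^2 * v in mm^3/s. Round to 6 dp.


A = pi*(0.73/2)^2 = 0.41853868 mm^2
Q = 0.41853868 * 28.4 = 11.886499 mm^3/s


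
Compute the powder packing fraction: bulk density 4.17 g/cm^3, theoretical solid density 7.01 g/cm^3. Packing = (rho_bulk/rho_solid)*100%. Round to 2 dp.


Packing = (4.17/7.01)*100 = 59.49 %


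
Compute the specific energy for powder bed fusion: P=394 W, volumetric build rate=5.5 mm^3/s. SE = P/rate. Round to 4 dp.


SE = 394 / 5.5 = 71.6364 J/mm^3


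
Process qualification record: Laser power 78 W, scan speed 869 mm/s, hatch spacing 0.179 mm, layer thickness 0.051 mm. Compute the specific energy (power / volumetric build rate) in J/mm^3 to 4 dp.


Build rate = 869 * 0.179 * 0.051 = 7.933101 mm^3/s
SE = 78 / 7.933101 = 9.8322 J/mm^3


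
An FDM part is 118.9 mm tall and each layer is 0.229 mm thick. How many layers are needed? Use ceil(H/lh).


Layers = ceil(118.9/0.229) = 520


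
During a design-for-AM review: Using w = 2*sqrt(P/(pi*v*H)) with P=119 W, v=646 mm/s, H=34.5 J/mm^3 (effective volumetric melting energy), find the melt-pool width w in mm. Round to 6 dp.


w = 2*sqrt(119/(pi*646*34.5)) = 0.082452 mm


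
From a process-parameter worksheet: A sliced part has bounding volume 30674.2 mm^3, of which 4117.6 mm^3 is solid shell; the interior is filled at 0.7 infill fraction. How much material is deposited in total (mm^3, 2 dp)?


V_infill = (30674.2 - 4117.6) * 0.7 = 18589.62
V_total = 4117.6 + 18589.62 = 22707.22 mm^3


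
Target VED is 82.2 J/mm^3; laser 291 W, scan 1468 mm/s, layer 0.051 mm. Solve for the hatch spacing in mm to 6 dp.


h = 291 / (82.2*1468*0.051) = 0.047285 mm


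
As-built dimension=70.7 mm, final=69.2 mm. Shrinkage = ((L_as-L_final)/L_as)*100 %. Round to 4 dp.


Shrinkage = ((70.7-69.2)/70.7)*100 = 2.1216 %


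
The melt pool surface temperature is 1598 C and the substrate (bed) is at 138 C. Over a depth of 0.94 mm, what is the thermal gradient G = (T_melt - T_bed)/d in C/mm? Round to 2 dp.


G = (1598-138)/0.94 = 1553.19 C/mm


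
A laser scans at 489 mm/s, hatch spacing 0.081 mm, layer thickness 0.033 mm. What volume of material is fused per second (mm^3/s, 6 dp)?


Rate = 489 * 0.081 * 0.033 = 1.307097 mm^3/s


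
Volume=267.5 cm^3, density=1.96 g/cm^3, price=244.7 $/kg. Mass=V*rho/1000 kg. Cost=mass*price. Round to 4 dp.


Mass = 267.5*1.96/1000 = 0.5243 kg
Cost = 0.5243 * 244.7 = 128.2962 $


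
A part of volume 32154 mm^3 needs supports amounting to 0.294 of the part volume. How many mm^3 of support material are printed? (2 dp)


V_support = 32154 * 0.294 = 9453.28 mm^3


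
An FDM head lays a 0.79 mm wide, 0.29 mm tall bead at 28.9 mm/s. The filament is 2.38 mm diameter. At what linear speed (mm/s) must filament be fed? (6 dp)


Q = 0.79 * 0.29 * 28.9 = 6.62099 mm^3/s
A_fil = pi*(2.38/2)^2 = 4.44880936 mm^2
v_feed = 6.62099 / 4.44880936 = 1.488261 mm/s


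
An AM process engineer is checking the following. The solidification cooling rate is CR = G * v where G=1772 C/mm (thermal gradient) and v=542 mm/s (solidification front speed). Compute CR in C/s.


CR = 1772 * 542 = 960424 C/s


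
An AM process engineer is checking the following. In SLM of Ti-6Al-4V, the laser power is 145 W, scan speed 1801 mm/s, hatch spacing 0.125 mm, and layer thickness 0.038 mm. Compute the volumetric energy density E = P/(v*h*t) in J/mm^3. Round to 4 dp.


E = 145 / (1801*0.125*0.038) = 16.9496 J/mm^3


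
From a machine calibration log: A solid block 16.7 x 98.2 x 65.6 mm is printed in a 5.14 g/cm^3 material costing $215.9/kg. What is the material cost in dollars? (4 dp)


V = 16.7 * 98.2 * 65.6 = 107580.064 mm^3 = 107.580064 cm^3
Mass = 107.580064 * 5.14 / 1000 = 0.55296153 kg
Cost = 0.55296153 * 215.9 = 119.3844 $


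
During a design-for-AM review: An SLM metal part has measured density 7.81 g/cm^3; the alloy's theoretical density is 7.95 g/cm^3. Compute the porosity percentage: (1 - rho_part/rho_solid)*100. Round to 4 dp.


Porosity = (1-7.81/7.95)*100 = 1.761 %


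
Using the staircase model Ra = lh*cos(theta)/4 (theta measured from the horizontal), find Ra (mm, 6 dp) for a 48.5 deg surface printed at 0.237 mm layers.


Ra = 0.237 * cos(48.5) / 4 = 0.03926 mm


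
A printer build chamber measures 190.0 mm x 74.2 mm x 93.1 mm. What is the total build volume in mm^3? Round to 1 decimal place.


V = 190.0 * 74.2 * 93.1 = 1312523.8 mm^3


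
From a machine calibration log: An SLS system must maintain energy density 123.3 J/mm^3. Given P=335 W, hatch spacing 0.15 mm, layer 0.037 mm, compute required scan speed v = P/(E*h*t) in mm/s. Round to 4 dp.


v = 335 / (123.3*0.15*0.037) = 489.5406 mm/s


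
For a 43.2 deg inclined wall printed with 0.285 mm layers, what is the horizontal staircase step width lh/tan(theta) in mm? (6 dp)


step = 0.285 / tan(43.2) = 0.303494 mm


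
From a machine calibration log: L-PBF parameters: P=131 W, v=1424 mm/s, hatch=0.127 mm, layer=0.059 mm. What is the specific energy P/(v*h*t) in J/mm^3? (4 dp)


Build rate = 1424 * 0.127 * 0.059 = 10.670032 mm^3/s
SE = 131 / 10.670032 = 12.2774 J/mm^3


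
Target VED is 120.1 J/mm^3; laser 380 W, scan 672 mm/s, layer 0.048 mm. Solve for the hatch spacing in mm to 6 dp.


h = 380 / (120.1*672*0.048) = 0.098091 mm


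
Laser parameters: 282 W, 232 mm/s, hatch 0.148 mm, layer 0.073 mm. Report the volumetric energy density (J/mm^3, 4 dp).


E = 282 / (232*0.148*0.073) = 112.5062 J/mm^3


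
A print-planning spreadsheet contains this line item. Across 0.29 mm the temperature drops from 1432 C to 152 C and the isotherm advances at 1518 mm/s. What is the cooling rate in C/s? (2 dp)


G = (1432-152)/0.29 = 4413.79310345 C/mm
CR = 4413.79310345 * 1518 = 6700137.93 C/s


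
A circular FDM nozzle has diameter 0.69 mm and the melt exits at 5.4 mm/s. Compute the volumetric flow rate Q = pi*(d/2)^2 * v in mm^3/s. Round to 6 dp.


A = pi*(0.69/2)^2 = 0.37392807 mm^2
Q = 0.37392807 * 5.4 = 2.019212 mm^3/s


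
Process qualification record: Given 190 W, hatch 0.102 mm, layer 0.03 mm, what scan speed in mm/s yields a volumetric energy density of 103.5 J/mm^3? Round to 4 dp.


v = 190 / (103.5*0.102*0.03) = 599.9179 mm/s


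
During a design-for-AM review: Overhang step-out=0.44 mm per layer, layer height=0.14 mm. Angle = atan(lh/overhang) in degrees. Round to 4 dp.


angle = atan(0.14/0.44) = 17.6501 degrees


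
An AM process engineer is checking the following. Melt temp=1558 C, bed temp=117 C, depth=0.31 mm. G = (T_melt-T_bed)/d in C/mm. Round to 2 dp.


G = (1558-117)/0.31 = 4648.39 C/mm


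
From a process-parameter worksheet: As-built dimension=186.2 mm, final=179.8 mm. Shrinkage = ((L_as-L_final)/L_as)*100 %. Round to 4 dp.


Shrinkage = ((186.2-179.8)/186.2)*100 = 3.4372 %


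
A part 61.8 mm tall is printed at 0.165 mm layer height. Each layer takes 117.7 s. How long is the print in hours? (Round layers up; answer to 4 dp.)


Layers = ceil(61.8/0.165) = 375
t = 375 * 117.7 / 3600 = 12.2604 hrs


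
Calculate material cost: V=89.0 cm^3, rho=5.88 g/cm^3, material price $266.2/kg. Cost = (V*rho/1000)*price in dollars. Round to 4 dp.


Mass = 89.0*5.88/1000 = 0.52332 kg
Cost = 0.52332 * 266.2 = 139.3078 $


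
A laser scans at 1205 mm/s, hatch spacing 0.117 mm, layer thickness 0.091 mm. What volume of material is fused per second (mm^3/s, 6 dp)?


Rate = 1205 * 0.117 * 0.091 = 12.829635 mm^3/s


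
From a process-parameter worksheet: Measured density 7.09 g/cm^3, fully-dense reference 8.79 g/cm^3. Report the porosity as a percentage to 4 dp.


Porosity = (1-7.09/8.79)*100 = 19.3402 %


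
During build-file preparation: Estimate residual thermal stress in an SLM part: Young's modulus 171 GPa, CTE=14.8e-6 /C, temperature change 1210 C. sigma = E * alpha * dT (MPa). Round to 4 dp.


sigma = 171*1000 * 14.8e-6 * 1210 = 3062.268 MPa


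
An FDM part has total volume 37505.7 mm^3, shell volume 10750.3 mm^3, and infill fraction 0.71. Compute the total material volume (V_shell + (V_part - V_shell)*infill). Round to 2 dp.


V_infill = (37505.7 - 10750.3) * 0.71 = 18996.33
V_total = 10750.3 + 18996.33 = 29746.63 mm^3


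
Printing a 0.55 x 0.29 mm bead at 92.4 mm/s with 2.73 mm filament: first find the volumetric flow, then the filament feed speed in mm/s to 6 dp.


Q = 0.55 * 0.29 * 92.4 = 14.7378 mm^3/s
A_fil = pi*(2.73/2)^2 = 5.85349397 mm^2
v_feed = 14.7378 / 5.85349397 = 2.517778 mm/s


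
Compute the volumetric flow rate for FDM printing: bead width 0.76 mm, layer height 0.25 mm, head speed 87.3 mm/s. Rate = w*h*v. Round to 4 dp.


Rate = 0.76 * 0.25 * 87.3 = 16.587 mm^3/s


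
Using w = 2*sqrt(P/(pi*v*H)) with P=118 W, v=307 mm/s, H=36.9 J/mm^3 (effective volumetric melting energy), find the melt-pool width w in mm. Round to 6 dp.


w = 2*sqrt(118/(pi*307*36.9)) = 0.115163 mm


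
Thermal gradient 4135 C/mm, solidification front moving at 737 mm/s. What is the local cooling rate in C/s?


CR = 4135 * 737 = 3047495 C/s


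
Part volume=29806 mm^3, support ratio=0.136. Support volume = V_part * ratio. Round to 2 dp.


V_support = 29806 * 0.136 = 4053.62 mm^3


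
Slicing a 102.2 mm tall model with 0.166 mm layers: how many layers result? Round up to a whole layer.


Layers = ceil(102.2/0.166) = 616


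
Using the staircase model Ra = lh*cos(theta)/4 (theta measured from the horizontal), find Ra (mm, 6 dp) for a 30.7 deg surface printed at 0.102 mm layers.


Ra = 0.102 * cos(30.7) / 4 = 0.021926 mm


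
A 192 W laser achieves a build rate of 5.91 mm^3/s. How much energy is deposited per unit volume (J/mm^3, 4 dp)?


SE = 192 / 5.91 = 32.4873 J/mm^3


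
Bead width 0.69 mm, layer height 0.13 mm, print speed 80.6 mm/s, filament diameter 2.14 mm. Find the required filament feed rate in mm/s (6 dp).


Q = 0.69 * 0.13 * 80.6 = 7.22982 mm^3/s
A_fil = pi*(2.14/2)^2 = 3.59680943 mm^2
v_feed = 7.22982 / 3.59680943 = 2.010065 mm/s


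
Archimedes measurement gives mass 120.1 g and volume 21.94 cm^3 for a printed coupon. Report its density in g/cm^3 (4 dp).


rho = 120.1 / 21.94 = 5.474 g/cm^3


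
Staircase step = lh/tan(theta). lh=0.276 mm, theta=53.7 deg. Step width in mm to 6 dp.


step = 0.276 / tan(53.7) = 0.202742 mm


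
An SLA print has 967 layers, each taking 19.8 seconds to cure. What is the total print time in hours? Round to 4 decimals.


t = 967 * 19.8 / 3600 = 5.3185 hrs


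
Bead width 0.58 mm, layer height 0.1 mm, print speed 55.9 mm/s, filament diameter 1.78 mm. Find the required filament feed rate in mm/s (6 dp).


Q = 0.58 * 0.1 * 55.9 = 3.2422 mm^3/s
A_fil = pi*(1.78/2)^2 = 2.48845554 mm^2
v_feed = 3.2422 / 2.48845554 = 1.302896 mm/s


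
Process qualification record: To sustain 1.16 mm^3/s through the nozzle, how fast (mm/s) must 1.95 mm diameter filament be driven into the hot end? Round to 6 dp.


A = pi*(1.95/2)^2 = 2.986477
v = 1.16 / 2.986477 = 0.388418 mm/s


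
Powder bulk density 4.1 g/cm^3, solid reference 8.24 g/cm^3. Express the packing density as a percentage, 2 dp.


Packing = (4.1/8.24)*100 = 49.76 %


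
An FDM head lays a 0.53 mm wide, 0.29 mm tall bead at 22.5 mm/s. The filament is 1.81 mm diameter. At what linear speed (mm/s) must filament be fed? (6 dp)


Q = 0.53 * 0.29 * 22.5 = 3.45825 mm^3/s
A_fil = pi*(1.81/2)^2 = 2.57304292 mm^2
v_feed = 3.45825 / 2.57304292 = 1.344031 mm/s


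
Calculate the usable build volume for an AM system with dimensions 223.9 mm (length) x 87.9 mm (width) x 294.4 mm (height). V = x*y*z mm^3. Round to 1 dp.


V = 223.9 * 87.9 * 294.4 = 5794030.5 mm^3


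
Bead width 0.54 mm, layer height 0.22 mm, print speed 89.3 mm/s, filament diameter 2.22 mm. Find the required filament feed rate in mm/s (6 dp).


Q = 0.54 * 0.22 * 89.3 = 10.60884 mm^3/s
A_fil = pi*(2.22/2)^2 = 3.87075631 mm^2
v_feed = 10.60884 / 3.87075631 = 2.740767 mm/s


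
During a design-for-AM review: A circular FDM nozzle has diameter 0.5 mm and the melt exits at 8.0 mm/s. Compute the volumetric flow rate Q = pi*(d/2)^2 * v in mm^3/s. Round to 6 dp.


A = pi*(0.5/2)^2 = 0.19634954 mm^2
Q = 0.19634954 * 8.0 = 1.570796 mm^3/s


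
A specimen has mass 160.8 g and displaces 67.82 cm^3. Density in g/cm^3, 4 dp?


rho = 160.8 / 67.82 = 2.371 g/cm^3


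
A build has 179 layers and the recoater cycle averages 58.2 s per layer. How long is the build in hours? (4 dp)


t = 179 * 58.2 / 3600 = 2.8938 hrs


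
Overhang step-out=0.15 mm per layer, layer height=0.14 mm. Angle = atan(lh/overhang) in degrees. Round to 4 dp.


angle = atan(0.14/0.15) = 43.0251 degrees


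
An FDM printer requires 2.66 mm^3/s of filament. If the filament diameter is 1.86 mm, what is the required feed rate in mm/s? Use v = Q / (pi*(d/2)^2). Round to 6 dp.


A = pi*(1.86/2)^2 = 2.717163
v = 2.66 / 2.717163 = 0.978962 mm/s


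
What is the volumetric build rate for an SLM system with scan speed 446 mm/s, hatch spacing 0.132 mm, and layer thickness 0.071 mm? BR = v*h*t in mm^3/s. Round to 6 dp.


Rate = 446 * 0.132 * 0.071 = 4.179912 mm^3/s


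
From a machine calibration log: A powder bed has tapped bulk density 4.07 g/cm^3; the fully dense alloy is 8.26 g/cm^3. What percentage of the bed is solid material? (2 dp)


Packing = (4.07/8.26)*100 = 49.27 %


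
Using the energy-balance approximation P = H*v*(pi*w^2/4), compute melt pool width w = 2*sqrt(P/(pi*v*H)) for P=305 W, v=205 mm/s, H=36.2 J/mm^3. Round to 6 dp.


w = 2*sqrt(305/(pi*205*36.2)) = 0.228757 mm


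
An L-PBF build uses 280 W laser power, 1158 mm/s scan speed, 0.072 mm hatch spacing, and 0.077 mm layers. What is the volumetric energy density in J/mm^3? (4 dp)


E = 280 / (1158*0.072*0.077) = 43.614 J/mm^3


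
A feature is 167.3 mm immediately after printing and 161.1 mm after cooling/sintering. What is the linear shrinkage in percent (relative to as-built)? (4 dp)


Shrinkage = ((167.3-161.1)/167.3)*100 = 3.7059 %


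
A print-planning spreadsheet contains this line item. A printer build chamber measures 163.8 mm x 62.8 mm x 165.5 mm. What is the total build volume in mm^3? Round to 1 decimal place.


V = 163.8 * 62.8 * 165.5 = 1702438.9 mm^3


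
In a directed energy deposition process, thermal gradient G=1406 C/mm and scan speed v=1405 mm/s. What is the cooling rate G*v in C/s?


CR = 1406 * 1405 = 1975430 C/s


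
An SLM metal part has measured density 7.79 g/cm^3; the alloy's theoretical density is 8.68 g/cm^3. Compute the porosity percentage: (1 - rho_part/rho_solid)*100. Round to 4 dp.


Porosity = (1-7.79/8.68)*100 = 10.2535 %


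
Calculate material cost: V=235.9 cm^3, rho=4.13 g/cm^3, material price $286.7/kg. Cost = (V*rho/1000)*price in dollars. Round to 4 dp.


Mass = 235.9*4.13/1000 = 0.974267 kg
Cost = 0.974267 * 286.7 = 279.3223 $


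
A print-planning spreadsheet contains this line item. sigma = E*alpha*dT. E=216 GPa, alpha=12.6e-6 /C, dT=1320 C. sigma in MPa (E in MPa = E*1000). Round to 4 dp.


sigma = 216*1000 * 12.6e-6 * 1320 = 3592.512 MPa


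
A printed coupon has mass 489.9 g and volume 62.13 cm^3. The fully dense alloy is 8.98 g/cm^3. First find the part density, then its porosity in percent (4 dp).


rho_part = 489.9 / 62.13 = 7.88507967 g/cm^3
Porosity = (1 - 7.88507967/8.98)*100 = 12.1929 %


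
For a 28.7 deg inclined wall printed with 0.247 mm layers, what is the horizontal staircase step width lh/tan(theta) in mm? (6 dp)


step = 0.247 / tan(28.7) = 0.451155 mm


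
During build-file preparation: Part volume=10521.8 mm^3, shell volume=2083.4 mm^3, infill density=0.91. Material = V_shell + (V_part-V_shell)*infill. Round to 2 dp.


V_infill = (10521.8 - 2083.4) * 0.91 = 7678.94
V_total = 2083.4 + 7678.94 = 9762.34 mm^3


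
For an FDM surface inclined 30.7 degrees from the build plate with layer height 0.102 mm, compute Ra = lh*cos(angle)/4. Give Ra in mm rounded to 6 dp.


Ra = 0.102 * cos(30.7) / 4 = 0.021926 mm


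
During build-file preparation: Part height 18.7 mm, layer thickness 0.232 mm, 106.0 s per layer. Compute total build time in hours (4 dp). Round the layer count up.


Layers = ceil(18.7/0.232) = 81
t = 81 * 106.0 / 3600 = 2.385 hrs


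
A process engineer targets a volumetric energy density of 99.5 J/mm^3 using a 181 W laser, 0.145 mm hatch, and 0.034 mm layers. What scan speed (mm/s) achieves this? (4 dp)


v = 181 / (99.5*0.145*0.034) = 368.9849 mm/s


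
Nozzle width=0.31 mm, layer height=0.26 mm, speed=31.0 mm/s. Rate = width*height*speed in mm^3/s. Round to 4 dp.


Rate = 0.31 * 0.26 * 31.0 = 2.4986 mm^3/s


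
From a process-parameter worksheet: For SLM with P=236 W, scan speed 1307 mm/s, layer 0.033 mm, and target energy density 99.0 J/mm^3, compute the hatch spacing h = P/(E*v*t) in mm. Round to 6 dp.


h = 236 / (99.0*1307*0.033) = 0.05527 mm


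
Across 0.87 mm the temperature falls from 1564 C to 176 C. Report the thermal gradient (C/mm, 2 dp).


G = (1564-176)/0.87 = 1595.4 C/mm


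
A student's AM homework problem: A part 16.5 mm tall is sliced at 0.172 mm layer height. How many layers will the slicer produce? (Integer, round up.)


Layers = ceil(16.5/0.172) = 96


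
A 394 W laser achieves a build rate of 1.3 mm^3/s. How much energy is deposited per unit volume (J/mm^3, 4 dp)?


SE = 394 / 1.3 = 303.0769 J/mm^3


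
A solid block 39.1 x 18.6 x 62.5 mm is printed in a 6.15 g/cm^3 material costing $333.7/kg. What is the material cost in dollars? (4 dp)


V = 39.1 * 18.6 * 62.5 = 45453.75 mm^3 = 45.45375 cm^3
Mass = 45.45375 * 6.15 / 1000 = 0.27954056 kg
Cost = 0.27954056 * 333.7 = 93.2827 $


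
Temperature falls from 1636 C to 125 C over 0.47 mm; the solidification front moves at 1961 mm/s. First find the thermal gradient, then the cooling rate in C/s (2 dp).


G = (1636-125)/0.47 = 3214.89361702 C/mm
CR = 3214.89361702 * 1961 = 6304406.38 C/s


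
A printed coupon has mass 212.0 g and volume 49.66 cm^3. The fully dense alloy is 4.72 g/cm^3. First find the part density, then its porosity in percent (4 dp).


rho_part = 212.0 / 49.66 = 4.2690294 g/cm^3
Porosity = (1 - 4.2690294/4.72)*100 = 9.5545 %


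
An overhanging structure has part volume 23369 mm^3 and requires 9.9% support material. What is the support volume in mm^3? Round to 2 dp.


V_support = 23369 * 0.099 = 2313.53 mm^3


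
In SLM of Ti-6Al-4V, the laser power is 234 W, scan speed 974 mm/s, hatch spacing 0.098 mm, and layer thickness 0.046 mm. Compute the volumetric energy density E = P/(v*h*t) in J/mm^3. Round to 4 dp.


E = 234 / (974*0.098*0.046) = 53.2933 J/mm^3


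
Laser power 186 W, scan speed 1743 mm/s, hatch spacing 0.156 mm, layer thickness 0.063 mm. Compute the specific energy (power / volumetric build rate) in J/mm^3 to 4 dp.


Build rate = 1743 * 0.156 * 0.063 = 17.130204 mm^3/s
SE = 186 / 17.130204 = 10.858 J/mm^3


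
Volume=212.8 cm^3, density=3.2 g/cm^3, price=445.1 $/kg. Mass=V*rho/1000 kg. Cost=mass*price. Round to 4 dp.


Mass = 212.8*3.2/1000 = 0.68096 kg
Cost = 0.68096 * 445.1 = 303.0953 $


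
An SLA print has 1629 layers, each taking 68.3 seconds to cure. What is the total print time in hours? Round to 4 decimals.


t = 1629 * 68.3 / 3600 = 30.9058 hrs


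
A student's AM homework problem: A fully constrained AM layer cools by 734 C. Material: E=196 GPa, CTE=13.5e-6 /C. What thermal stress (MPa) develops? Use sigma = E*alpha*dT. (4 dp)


sigma = 196*1000 * 13.5e-6 * 734 = 1942.164 MPa


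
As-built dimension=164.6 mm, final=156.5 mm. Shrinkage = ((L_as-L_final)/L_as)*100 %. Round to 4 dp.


Shrinkage = ((164.6-156.5)/164.6)*100 = 4.921 %


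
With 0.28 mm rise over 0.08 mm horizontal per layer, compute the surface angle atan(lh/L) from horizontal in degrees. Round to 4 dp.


angle = atan(0.28/0.08) = 74.0546 degrees


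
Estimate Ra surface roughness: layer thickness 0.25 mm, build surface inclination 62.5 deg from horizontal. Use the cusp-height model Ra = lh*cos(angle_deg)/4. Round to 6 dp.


Ra = 0.25 * cos(62.5) / 4 = 0.028859 mm


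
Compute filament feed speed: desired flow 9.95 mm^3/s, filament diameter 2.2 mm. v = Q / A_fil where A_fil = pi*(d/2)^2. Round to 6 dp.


A = pi*(2.2/2)^2 = 3.801327
v = 9.95 / 3.801327 = 2.617507 mm/s


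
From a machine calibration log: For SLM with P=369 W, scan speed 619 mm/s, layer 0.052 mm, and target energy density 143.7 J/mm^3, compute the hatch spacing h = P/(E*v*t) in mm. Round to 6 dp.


h = 369 / (143.7*619*0.052) = 0.079777 mm


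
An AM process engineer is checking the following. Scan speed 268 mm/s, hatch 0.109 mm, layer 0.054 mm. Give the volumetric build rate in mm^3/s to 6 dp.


Rate = 268 * 0.109 * 0.054 = 1.577448 mm^3/s


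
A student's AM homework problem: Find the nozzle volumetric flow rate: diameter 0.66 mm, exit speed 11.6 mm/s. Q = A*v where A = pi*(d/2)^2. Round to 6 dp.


A = pi*(0.66/2)^2 = 0.34211944 mm^2
Q = 0.34211944 * 11.6 = 3.968586 mm^3/s


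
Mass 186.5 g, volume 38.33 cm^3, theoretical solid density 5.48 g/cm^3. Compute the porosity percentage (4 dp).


rho_part = 186.5 / 38.33 = 4.86564049 g/cm^3
Porosity = (1 - 4.86564049/5.48)*100 = 11.2109 %


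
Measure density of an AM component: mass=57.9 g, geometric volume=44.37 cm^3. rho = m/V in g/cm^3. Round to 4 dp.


rho = 57.9 / 44.37 = 1.3049 g/cm^3


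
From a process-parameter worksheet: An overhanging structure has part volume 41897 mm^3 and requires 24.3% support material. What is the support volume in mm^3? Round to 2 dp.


V_support = 41897 * 0.243 = 10180.97 mm^3


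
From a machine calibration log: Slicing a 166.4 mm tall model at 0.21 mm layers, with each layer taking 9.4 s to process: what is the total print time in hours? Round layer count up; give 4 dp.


Layers = ceil(166.4/0.21) = 793
t = 793 * 9.4 / 3600 = 2.0706 hrs


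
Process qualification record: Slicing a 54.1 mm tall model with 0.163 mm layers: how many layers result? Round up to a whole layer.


Layers = ceil(54.1/0.163) = 332


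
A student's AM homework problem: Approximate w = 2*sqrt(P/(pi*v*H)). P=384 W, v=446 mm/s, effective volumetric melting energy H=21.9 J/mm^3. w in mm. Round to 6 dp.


w = 2*sqrt(384/(pi*446*21.9)) = 0.223734 mm


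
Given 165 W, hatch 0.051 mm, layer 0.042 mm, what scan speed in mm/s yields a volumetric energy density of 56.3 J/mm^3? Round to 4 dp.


v = 165 / (56.3*0.051*0.042) = 1368.2205 mm/s


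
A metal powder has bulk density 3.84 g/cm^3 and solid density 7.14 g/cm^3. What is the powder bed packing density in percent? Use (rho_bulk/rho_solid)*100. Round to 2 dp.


Packing = (3.84/7.14)*100 = 53.78 %


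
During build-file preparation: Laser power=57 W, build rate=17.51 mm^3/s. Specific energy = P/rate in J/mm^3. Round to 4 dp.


SE = 57 / 17.51 = 3.2553 J/mm^3


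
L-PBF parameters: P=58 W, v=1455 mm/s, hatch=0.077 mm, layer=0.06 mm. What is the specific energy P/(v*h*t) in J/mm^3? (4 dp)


Build rate = 1455 * 0.077 * 0.06 = 6.7221 mm^3/s
SE = 58 / 6.7221 = 8.6283 J/mm^3


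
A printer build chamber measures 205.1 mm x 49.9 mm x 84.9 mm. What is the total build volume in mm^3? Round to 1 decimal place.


V = 205.1 * 49.9 * 84.9 = 868908.2 mm^3


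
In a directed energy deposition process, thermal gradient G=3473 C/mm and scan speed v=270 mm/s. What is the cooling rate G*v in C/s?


CR = 3473 * 270 = 937710 C/s


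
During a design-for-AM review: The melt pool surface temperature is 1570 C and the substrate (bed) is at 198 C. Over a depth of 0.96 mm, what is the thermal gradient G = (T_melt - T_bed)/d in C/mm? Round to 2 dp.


G = (1570-198)/0.96 = 1429.17 C/mm


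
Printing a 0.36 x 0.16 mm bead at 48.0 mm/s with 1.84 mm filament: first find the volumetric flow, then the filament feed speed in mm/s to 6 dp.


Q = 0.36 * 0.16 * 48.0 = 2.7648 mm^3/s
A_fil = pi*(1.84/2)^2 = 2.65904402 mm^2
v_feed = 2.7648 / 2.65904402 = 1.039772 mm/s


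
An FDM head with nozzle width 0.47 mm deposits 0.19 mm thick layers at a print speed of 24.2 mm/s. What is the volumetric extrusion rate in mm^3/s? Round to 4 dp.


Rate = 0.47 * 0.19 * 24.2 = 2.1611 mm^3/s


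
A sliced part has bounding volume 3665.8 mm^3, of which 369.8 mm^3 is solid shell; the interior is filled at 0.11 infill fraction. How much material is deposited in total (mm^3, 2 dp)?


V_infill = (3665.8 - 369.8) * 0.11 = 362.56
V_total = 369.8 + 362.56 = 732.36 mm^3


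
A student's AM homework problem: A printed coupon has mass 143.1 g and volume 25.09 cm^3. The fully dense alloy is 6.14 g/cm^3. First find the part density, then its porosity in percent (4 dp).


rho_part = 143.1 / 25.09 = 5.70346752 g/cm^3
Porosity = (1 - 5.70346752/6.14)*100 = 7.1096 %


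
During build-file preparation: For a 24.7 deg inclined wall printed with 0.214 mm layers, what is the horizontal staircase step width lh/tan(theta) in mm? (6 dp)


step = 0.214 / tan(24.7) = 0.465269 mm


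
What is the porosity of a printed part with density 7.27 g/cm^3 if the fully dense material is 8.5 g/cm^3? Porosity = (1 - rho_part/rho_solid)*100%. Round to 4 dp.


Porosity = (1-7.27/8.5)*100 = 14.4706 %


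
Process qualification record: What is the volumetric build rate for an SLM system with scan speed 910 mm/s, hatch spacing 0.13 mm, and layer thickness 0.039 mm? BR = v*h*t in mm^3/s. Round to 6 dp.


Rate = 910 * 0.13 * 0.039 = 4.6137 mm^3/s


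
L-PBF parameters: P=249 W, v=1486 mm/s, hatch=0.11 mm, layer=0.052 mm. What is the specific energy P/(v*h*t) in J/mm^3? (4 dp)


Build rate = 1486 * 0.11 * 0.052 = 8.49992 mm^3/s
SE = 249 / 8.49992 = 29.2944 J/mm^3


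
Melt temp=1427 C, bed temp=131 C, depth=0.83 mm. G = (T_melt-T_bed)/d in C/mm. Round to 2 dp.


G = (1427-131)/0.83 = 1561.45 C/mm


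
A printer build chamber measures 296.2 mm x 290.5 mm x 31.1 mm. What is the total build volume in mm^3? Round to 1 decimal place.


V = 296.2 * 290.5 * 31.1 = 2676033.7 mm^3


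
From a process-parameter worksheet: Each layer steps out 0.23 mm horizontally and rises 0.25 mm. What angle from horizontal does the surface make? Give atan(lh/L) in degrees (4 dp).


angle = atan(0.25/0.23) = 47.3859 degrees


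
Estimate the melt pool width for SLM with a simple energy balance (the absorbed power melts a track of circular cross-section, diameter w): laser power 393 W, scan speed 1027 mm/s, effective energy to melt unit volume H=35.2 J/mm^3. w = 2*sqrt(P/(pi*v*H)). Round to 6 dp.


w = 2*sqrt(393/(pi*1027*35.2)) = 0.117651 mm


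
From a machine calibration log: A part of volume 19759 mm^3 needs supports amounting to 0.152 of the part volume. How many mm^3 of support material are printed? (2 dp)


V_support = 19759 * 0.152 = 3003.37 mm^3


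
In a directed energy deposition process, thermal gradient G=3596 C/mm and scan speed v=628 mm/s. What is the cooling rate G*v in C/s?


CR = 3596 * 628 = 2258288 C/s


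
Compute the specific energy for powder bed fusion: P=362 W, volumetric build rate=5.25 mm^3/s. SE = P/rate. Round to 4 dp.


SE = 362 / 5.25 = 68.9524 J/mm^3


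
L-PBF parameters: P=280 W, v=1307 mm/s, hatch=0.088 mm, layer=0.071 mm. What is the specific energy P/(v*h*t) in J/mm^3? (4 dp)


Build rate = 1307 * 0.088 * 0.071 = 8.166136 mm^3/s
SE = 280 / 8.166136 = 34.2879 J/mm^3


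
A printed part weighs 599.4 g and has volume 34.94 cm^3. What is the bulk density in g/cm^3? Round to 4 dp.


rho = 599.4 / 34.94 = 17.1551 g/cm^3


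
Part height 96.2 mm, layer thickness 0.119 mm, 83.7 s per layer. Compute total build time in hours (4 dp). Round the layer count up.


Layers = ceil(96.2/0.119) = 809
t = 809 * 83.7 / 3600 = 18.8093 hrs


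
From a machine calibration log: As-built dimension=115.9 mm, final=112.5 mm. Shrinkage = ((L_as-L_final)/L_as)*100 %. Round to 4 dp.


Shrinkage = ((115.9-112.5)/115.9)*100 = 2.9336 %


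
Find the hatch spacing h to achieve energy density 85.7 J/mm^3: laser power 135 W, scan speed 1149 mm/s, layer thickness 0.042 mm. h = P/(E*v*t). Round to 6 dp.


h = 135 / (85.7*1149*0.042) = 0.032643 mm


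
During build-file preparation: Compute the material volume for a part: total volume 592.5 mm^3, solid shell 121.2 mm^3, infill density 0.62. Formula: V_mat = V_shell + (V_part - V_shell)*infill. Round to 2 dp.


V_infill = (592.5 - 121.2) * 0.62 = 292.21
V_total = 121.2 + 292.21 = 413.41 mm^3


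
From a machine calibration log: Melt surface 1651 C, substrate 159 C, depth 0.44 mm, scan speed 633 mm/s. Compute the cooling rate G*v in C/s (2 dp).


G = (1651-159)/0.44 = 3390.90909091 C/mm
CR = 3390.90909091 * 633 = 2146445.45 C/s


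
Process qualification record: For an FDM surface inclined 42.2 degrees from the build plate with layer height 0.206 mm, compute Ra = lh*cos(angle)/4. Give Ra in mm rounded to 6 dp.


Ra = 0.206 * cos(42.2) / 4 = 0.038151 mm


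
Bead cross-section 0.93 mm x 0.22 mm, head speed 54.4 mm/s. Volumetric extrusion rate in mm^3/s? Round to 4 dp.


Rate = 0.93 * 0.22 * 54.4 = 11.1302 mm^3/s


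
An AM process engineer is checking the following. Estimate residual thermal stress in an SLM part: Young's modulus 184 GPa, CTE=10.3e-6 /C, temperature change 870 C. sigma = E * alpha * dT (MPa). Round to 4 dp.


sigma = 184*1000 * 10.3e-6 * 870 = 1648.824 MPa


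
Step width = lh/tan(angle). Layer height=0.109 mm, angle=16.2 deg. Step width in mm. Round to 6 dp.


step = 0.109 / tan(16.2) = 0.37518 mm


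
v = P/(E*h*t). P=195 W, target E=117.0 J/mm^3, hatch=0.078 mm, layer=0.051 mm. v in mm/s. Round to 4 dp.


v = 195 / (117.0*0.078*0.051) = 418.971 mm/s


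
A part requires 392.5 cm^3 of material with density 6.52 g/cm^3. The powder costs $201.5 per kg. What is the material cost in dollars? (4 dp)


Mass = 392.5*6.52/1000 = 2.5591 kg
Cost = 2.5591 * 201.5 = 515.6587 $


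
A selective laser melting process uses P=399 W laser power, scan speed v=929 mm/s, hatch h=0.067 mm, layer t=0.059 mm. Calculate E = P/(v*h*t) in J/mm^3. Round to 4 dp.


E = 399 / (929*0.067*0.059) = 108.6502 J/mm^3


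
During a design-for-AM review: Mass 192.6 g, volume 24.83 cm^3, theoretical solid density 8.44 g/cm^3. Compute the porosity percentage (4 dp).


rho_part = 192.6 / 24.83 = 7.75674587 g/cm^3
Porosity = (1 - 7.75674587/8.44)*100 = 8.0954 %


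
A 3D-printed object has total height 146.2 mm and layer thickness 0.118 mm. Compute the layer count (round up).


Layers = ceil(146.2/0.118) = 1239


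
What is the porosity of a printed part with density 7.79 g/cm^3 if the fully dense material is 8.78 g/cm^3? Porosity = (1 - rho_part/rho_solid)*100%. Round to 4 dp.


Porosity = (1-7.79/8.78)*100 = 11.2756 %


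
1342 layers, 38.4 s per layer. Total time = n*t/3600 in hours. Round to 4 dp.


t = 1342 * 38.4 / 3600 = 14.3147 hrs


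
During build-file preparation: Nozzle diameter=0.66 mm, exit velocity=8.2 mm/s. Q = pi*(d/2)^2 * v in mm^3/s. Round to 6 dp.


A = pi*(0.66/2)^2 = 0.34211944 mm^2
Q = 0.34211944 * 8.2 = 2.805379 mm^3/s


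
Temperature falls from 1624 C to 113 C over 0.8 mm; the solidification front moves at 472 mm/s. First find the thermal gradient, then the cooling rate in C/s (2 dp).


G = (1624-113)/0.8 = 1888.75 C/mm
CR = 1888.75 * 472 = 891490.0 C/s


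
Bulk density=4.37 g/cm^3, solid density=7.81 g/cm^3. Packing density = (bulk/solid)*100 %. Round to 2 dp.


Packing = (4.37/7.81)*100 = 55.95 %


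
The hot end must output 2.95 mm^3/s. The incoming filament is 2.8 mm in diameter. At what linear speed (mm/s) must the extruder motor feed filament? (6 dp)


A = pi*(2.8/2)^2 = 6.157522
v = 2.95 / 6.157522 = 0.479089 mm/s


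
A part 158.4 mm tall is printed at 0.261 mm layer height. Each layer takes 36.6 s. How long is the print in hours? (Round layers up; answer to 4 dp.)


Layers = ceil(158.4/0.261) = 607
t = 607 * 36.6 / 3600 = 6.1712 hrs


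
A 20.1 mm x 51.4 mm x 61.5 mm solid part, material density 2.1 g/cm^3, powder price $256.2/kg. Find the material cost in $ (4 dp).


V = 20.1 * 51.4 * 61.5 = 63538.11 mm^3 = 63.53811 cm^3
Mass = 63.53811 * 2.1 / 1000 = 0.13343003 kg
Cost = 0.13343003 * 256.2 = 34.1848 $


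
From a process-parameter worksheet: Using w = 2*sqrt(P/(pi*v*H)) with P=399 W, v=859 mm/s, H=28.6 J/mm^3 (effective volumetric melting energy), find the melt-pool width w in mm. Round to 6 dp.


w = 2*sqrt(399/(pi*859*28.6)) = 0.143801 mm


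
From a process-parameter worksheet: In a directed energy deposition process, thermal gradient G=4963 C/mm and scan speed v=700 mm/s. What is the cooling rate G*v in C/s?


CR = 4963 * 700 = 3474100 C/s


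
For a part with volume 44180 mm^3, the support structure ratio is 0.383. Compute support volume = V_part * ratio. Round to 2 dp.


V_support = 44180 * 0.383 = 16920.94 mm^3


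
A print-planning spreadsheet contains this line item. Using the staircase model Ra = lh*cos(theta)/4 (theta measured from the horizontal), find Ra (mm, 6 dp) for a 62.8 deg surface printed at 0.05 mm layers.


Ra = 0.05 * cos(62.8) / 4 = 0.005714 mm


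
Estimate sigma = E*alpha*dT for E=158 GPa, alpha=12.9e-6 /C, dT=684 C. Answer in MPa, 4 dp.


sigma = 158*1000 * 12.9e-6 * 684 = 1394.1288 MPa


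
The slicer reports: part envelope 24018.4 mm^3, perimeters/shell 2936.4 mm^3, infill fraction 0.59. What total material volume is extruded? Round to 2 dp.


V_infill = (24018.4 - 2936.4) * 0.59 = 12438.38
V_total = 2936.4 + 12438.38 = 15374.78 mm^3


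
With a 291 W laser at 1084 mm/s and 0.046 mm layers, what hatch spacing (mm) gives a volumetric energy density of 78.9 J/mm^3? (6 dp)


h = 291 / (78.9*1084*0.046) = 0.073965 mm


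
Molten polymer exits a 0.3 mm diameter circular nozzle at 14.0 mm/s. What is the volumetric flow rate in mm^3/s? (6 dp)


A = pi*(0.3/2)^2 = 0.07068583 mm^2
Q = 0.07068583 * 14.0 = 0.989602 mm^3/s


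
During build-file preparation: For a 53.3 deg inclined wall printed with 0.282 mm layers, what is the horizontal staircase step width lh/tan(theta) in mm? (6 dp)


step = 0.282 / tan(53.3) = 0.210196 mm


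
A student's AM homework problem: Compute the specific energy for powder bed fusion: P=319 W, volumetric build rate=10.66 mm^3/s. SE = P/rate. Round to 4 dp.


SE = 319 / 10.66 = 29.925 J/mm^3


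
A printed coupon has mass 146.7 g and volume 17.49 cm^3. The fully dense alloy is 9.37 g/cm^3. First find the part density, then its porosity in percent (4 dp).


rho_part = 146.7 / 17.49 = 8.38765009 g/cm^3
Porosity = (1 - 8.38765009/9.37)*100 = 10.484 %


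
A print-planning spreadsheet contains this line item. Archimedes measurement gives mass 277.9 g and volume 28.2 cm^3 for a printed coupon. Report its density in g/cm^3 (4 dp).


rho = 277.9 / 28.2 = 9.8546 g/cm^3


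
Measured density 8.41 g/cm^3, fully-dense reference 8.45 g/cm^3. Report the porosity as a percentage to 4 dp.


Porosity = (1-8.41/8.45)*100 = 0.4734 %


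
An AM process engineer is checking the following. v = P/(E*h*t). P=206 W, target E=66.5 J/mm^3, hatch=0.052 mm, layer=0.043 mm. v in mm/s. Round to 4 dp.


v = 206 / (66.5*0.052*0.043) = 1385.3955 mm/s


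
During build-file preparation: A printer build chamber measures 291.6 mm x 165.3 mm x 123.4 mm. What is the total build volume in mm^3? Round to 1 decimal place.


V = 291.6 * 165.3 * 123.4 = 5948062.6 mm^3


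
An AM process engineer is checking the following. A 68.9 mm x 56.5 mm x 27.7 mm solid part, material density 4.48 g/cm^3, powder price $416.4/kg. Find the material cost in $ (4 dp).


V = 68.9 * 56.5 * 27.7 = 107831.945 mm^3 = 107.831945 cm^3
Mass = 107.831945 * 4.48 / 1000 = 0.48308711 kg
Cost = 0.48308711 * 416.4 = 201.1575 $


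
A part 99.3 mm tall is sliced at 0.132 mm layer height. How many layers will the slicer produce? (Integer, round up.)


Layers = ceil(99.3/0.132) = 753


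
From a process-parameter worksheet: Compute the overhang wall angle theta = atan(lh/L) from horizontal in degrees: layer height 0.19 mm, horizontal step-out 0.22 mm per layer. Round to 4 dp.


angle = atan(0.19/0.22) = 40.8151 degrees


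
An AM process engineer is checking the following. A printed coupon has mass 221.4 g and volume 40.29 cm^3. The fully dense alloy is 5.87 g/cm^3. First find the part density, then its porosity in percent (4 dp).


rho_part = 221.4 / 40.29 = 5.49516009 g/cm^3
Porosity = (1 - 5.49516009/5.87)*100 = 6.3857 %


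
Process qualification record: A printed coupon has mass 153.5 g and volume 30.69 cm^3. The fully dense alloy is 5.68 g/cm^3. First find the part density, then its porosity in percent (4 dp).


rho_part = 153.5 / 30.69 = 5.0016292 g/cm^3
Porosity = (1 - 5.0016292/5.68)*100 = 11.9431 %


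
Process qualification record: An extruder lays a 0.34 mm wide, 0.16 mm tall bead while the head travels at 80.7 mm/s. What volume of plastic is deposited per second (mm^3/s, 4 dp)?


Rate = 0.34 * 0.16 * 80.7 = 4.3901 mm^3/s


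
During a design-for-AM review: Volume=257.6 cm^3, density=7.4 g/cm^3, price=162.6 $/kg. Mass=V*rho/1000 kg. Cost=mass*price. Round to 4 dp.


Mass = 257.6*7.4/1000 = 1.90624 kg
Cost = 1.90624 * 162.6 = 309.9546 $


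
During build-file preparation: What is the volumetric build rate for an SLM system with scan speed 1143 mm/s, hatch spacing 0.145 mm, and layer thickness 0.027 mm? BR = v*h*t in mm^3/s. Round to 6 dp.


Rate = 1143 * 0.145 * 0.027 = 4.474845 mm^3/s


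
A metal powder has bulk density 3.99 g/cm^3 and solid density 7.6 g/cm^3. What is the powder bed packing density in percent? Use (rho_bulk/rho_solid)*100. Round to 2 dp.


Packing = (3.99/7.6)*100 = 52.5 %
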